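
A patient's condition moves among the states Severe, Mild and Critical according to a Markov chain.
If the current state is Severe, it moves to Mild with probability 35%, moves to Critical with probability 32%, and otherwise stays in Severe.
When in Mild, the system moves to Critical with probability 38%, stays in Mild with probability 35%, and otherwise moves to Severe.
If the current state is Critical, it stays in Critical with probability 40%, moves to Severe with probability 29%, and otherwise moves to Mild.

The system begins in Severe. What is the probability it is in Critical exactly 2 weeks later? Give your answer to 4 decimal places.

Sum over the intermediate state after 1 week:
P = P(Severe→Severe)·P(Severe→Critical) + P(Severe→Mild)·P(Mild→Critical) + P(Severe→Critical)·P(Critical→Critical)
  = 0.33×0.32 + 0.35×0.38 + 0.32×0.4
  = 0.1056 + 0.1330 + 0.1280 = 0.3666

0.3666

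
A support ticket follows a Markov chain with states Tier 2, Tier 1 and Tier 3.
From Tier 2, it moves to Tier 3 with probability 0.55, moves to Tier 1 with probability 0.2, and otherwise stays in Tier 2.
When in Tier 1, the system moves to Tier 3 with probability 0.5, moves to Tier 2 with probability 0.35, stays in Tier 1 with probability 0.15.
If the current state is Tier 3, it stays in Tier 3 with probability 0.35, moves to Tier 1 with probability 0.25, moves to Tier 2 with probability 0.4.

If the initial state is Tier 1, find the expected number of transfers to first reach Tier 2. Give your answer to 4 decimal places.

Let t(s) be the expected number of transfers to first reach Tier 2 from state s, with t(Tier 2) = 0. Conditioning on the first transfer:
t(Tier 1) = 1 + 0.15·t(Tier 1) + 0.5·t(Tier 3)
t(Tier 3) = 1 + 0.25·t(Tier 1) + 0.35·t(Tier 3)
Solving: t(Tier 1) = 2.6901, t(Tier 3) = 2.5731.
Expected transfers from Tier 1 to Tier 2: 2.6901.

2.6901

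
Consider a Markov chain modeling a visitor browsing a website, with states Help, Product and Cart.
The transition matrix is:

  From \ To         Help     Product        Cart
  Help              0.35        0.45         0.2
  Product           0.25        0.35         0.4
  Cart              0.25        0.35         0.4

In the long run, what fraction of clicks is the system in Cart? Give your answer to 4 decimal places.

0.3444

Let the stationary distribution be π with π = πP and π_1 + π_2 + π_3 = 1.
π_1 = 0.35·π_1 + 0.25·π_2 + 0.25·π_3
π_2 = 0.45·π_1 + 0.35·π_2 + 0.35·π_3
Solving with the normalization constraint gives π = (0.2778, 0.3778, 0.3444).
So the stationary probability of Cart is 0.3444.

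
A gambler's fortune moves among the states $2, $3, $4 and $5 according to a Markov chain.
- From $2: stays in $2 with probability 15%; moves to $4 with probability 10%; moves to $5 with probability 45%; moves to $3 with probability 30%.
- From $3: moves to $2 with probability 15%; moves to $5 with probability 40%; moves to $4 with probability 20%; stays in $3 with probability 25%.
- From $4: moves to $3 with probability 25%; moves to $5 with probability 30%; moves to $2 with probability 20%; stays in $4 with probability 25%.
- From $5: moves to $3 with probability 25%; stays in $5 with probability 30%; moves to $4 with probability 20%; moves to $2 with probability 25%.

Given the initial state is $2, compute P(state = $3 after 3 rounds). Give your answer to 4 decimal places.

Propagate the distribution vector 3 rounds from $2.
After 0 rounds: (1.0000, 0.0000, 0.0000, 0.0000)
After 1 round: (0.1500, 0.3000, 0.1000, 0.4500)
After 2 rounds: (0.2000, 0.2575, 0.1900, 0.3525)
After 3 rounds: (0.1948, 0.2600, 0.1895, 0.3558)
P(in $3 after 3 rounds) = 0.2600

0.2600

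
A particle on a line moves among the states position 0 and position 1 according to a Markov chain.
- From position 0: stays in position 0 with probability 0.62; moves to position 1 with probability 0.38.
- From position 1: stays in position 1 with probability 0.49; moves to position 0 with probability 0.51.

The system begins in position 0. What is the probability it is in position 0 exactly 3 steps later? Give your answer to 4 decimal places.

0.5736

Propagate the distribution vector 3 steps from position 0.
After 0 steps: (1.0000, 0.0000)
After 1 step: (0.6200, 0.3800)
After 2 steps: (0.5782, 0.4218)
After 3 steps: (0.5736, 0.4264)
P(in position 0 after 3 steps) = 0.5736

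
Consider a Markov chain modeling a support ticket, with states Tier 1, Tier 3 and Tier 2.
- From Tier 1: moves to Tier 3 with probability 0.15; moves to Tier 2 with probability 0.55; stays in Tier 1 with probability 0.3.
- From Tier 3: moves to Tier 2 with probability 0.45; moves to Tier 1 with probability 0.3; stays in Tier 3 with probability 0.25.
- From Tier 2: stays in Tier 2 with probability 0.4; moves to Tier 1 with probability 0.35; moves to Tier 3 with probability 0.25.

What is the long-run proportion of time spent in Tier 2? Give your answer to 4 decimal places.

Let the stationary distribution be π with π = πP and π_1 + π_2 + π_3 = 1.
π_1 = 0.3·π_1 + 0.3·π_2 + 0.35·π_3
π_2 = 0.15·π_1 + 0.25·π_2 + 0.25·π_3
Solving with the normalization constraint gives π = (0.3230, 0.2177, 0.4593).
So the stationary probability of Tier 2 is 0.4593.

0.4593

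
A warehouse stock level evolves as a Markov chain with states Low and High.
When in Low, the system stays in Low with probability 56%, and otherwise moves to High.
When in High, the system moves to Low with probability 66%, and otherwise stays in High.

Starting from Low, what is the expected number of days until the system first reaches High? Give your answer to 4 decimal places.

2.2727

Let t(s) be the expected number of days to first reach High from state s, with t(High) = 0. Conditioning on the first day:
t(Low) = 1 + 0.56·t(Low)
Solving: t(Low) = 2.2727.
Expected days from Low to High: 2.2727.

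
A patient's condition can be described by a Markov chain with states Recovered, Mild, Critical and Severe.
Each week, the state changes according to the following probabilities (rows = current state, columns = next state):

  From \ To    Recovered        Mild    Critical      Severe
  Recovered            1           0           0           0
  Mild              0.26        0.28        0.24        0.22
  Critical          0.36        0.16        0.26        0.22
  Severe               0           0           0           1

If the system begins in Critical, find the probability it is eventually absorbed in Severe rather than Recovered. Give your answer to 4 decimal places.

0.3916

Let h(s) be the probability of absorption at Severe starting from transient state s. Then h(Severe) = 1 and h(Recovered) = 0. By first-step analysis:
h(Mild) = 0.26·0 + 0.28·h(Mild) + 0.24·h(Critical) + 0.22·1
h(Critical) = 0.36·0 + 0.16·h(Mild) + 0.26·h(Critical) + 0.22·1
Solving: h(Mild) = 0.4361, h(Critical) = 0.3916.
Starting from Critical, the probability is 0.3916.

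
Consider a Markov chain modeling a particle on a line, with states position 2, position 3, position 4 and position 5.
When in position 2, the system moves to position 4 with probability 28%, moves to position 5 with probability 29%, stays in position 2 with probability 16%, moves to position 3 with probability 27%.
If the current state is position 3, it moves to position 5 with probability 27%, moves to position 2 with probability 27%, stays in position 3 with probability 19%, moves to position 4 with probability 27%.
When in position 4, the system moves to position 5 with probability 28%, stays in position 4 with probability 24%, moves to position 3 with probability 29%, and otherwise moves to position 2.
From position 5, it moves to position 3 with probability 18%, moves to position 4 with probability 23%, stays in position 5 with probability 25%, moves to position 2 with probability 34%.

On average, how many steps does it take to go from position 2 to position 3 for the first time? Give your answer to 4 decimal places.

3.9961

Let t(s) be the expected number of steps to first reach position 3 from state s, with t(position 3) = 0. Conditioning on the first step:
t(position 2) = 1 + 0.16·t(position 2) + 0.28·t(position 4) + 0.29·t(position 5)
t(position 4) = 1 + 0.19·t(position 2) + 0.24·t(position 4) + 0.28·t(position 5)
t(position 5) = 1 + 0.34·t(position 2) + 0.23·t(position 4) + 0.25·t(position 5)
Solving: t(position 2) = 3.9961, t(position 4) = 3.9159, t(position 5) = 4.3458.
Expected steps from position 2 to position 3: 3.9961.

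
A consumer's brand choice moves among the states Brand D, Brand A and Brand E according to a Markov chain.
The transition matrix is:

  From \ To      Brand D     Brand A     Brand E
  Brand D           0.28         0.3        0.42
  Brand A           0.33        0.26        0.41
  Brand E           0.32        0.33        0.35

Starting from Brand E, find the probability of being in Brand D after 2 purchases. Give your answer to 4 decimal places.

Sum over the intermediate state after 1 purchase:
P = P(Brand E→Brand D)·P(Brand D→Brand D) + P(Brand E→Brand A)·P(Brand A→Brand D) + P(Brand E→Brand E)·P(Brand E→Brand D)
  = 0.32×0.28 + 0.33×0.33 + 0.35×0.32
  = 0.0896 + 0.1089 + 0.1120 = 0.3105

0.3105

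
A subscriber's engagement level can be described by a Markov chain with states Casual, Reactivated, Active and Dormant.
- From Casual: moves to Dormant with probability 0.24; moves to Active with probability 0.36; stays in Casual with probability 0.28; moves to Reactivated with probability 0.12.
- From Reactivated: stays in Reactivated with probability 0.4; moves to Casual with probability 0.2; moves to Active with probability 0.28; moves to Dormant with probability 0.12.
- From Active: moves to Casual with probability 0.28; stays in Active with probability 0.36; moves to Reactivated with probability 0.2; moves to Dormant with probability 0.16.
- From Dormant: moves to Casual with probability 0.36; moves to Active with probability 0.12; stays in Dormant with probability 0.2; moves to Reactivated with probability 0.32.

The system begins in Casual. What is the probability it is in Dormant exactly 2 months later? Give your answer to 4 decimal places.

0.1872

Propagate the distribution vector 2 months from Casual.
After 0 months: (1.0000, 0.0000, 0.0000, 0.0000)
After 1 month: (0.2800, 0.1200, 0.3600, 0.2400)
After 2 months: (0.2896, 0.2304, 0.2928, 0.1872)
P(in Dormant after 2 months) = 0.1872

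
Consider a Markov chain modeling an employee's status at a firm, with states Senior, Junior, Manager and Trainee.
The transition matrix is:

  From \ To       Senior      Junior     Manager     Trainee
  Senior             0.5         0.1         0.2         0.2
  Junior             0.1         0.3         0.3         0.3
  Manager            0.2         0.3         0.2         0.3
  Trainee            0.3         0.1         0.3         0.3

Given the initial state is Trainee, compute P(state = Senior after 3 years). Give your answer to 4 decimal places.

Propagate the distribution vector 3 years from Trainee.
After 0 years: (0.0000, 0.0000, 0.0000, 1.0000)
After 1 year: (0.3000, 0.1000, 0.3000, 0.3000)
After 2 years: (0.3100, 0.1800, 0.2400, 0.2700)
After 3 years: (0.3020, 0.1840, 0.2450, 0.2690)
P(in Senior after 3 years) = 0.3020

0.3020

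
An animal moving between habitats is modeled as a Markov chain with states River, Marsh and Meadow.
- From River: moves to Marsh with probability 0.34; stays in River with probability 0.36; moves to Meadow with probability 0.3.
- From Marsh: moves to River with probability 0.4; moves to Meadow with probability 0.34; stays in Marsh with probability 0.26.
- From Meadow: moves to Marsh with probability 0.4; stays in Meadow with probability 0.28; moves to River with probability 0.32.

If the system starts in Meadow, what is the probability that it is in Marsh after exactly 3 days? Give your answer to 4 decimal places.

0.3326

Propagate the distribution vector 3 days from Meadow.
After 0 days: (0.0000, 0.0000, 1.0000)
After 1 day: (0.3200, 0.4000, 0.2800)
After 2 days: (0.3648, 0.3248, 0.3104)
After 3 days: (0.3606, 0.3326, 0.3068)
P(in Marsh after 3 days) = 0.3326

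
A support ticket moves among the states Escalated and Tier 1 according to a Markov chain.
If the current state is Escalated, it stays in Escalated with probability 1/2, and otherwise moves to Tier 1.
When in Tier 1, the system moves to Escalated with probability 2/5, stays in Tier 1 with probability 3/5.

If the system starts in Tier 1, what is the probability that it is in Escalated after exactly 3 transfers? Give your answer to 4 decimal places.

Propagate the distribution vector 3 transfers from Tier 1.
After 0 transfers: (0.0000, 1.0000)
After 1 transfer: (0.4000, 0.6000)
After 2 transfers: (0.4400, 0.5600)
After 3 transfers: (0.4440, 0.5560)
P(in Escalated after 3 transfers) = 0.4440

0.4440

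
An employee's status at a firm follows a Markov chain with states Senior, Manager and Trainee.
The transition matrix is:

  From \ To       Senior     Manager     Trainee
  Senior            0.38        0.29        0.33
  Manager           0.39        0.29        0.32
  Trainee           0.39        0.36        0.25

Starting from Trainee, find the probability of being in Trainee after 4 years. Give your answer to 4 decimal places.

Propagate the distribution vector 4 years from Trainee.
After 0 years: (0.0000, 0.0000, 1.0000)
After 1 year: (0.3900, 0.3600, 0.2500)
After 2 years: (0.3861, 0.3075, 0.3064)
After 3 years: (0.3861, 0.3114, 0.3024)
After 4 years: (0.3861, 0.3112, 0.3027)
P(in Trainee after 4 years) = 0.3027

0.3027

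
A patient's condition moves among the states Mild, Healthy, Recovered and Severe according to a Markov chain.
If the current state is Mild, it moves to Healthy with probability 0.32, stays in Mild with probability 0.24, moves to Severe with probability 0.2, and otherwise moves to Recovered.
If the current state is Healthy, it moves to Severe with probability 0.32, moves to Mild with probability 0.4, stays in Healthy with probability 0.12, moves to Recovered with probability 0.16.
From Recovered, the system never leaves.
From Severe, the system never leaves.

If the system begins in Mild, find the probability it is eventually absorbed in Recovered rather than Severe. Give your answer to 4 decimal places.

0.4852

Let h(s) be the probability of absorption at Recovered starting from transient state s. Then h(Recovered) = 1 and h(Severe) = 0. By first-step analysis:
h(Mild) = 0.24·h(Mild) + 0.32·h(Healthy) + 0.24·1 + 0.2·0
h(Healthy) = 0.4·h(Mild) + 0.12·h(Healthy) + 0.16·1 + 0.32·0
Solving: h(Mild) = 0.4852, h(Healthy) = 0.4024.
Starting from Mild, the probability is 0.4852.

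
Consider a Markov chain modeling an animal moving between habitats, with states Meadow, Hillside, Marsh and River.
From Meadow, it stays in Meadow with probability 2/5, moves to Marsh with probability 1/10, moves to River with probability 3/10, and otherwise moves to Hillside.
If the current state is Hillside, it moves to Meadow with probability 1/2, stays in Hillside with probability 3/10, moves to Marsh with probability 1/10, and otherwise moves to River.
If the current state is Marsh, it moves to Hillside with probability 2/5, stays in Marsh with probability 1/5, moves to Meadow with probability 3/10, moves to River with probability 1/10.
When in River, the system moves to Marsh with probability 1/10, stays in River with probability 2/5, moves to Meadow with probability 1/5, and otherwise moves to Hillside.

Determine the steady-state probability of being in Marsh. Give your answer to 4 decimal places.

0.1111

Let the stationary distribution be π with π = πP and π_1 + π_2 + π_3 + π_4 = 1.
π_1 = 0.4·π_1 + 0.5·π_2 + 0.3·π_3 + 0.2·π_4
π_2 = 0.2·π_1 + 0.3·π_2 + 0.4·π_3 + 0.3·π_4
π_3 = 0.1·π_1 + 0.1·π_2 + 0.2·π_3 + 0.1·π_4
Solving with the normalization constraint gives π = (0.3668, 0.2744, 0.1111, 0.2477).
So the stationary probability of Marsh is 0.1111.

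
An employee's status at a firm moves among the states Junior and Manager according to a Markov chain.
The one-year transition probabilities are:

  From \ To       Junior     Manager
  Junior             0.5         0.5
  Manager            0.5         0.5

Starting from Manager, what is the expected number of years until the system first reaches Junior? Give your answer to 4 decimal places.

Let t(s) be the expected number of years to first reach Junior from state s, with t(Junior) = 0. Conditioning on the first year:
t(Manager) = 1 + 0.5·t(Manager)
Solving: t(Manager) = 2.0000.
Expected years from Manager to Junior: 2.0000.

2.0000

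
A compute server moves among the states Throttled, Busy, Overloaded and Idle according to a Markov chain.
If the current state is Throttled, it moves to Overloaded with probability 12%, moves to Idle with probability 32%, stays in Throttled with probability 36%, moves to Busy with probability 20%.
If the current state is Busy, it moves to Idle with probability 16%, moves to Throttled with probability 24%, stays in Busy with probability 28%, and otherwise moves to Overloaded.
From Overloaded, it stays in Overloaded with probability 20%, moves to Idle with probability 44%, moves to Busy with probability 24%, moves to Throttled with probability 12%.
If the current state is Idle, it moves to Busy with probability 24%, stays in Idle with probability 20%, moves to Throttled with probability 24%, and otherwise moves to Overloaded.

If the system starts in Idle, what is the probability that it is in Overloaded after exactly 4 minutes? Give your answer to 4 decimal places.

0.2426

Propagate the distribution vector 4 minutes from Idle.
After 0 minutes: (0.0000, 0.0000, 0.0000, 1.0000)
After 1 minute: (0.2400, 0.2400, 0.3200, 0.2000)
After 2 minutes: (0.2304, 0.2400, 0.2336, 0.2960)
After 3 minutes: (0.2396, 0.2404, 0.2459, 0.2741)
After 4 minutes: (0.2392, 0.2400, 0.2426, 0.2782)
P(in Overloaded after 4 minutes) = 0.2426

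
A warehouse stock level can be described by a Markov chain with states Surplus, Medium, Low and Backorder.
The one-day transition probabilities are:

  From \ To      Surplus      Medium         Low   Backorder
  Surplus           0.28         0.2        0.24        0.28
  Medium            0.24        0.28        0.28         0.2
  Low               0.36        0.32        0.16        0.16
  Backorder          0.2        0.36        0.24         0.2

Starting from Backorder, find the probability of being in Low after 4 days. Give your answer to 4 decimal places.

Propagate the distribution vector 4 days from Backorder.
After 0 days: (0.0000, 0.0000, 0.0000, 1.0000)
After 1 day: (0.2000, 0.3600, 0.2400, 0.2000)
After 2 days: (0.2688, 0.2896, 0.2352, 0.2064)
After 3 days: (0.2707, 0.2844, 0.2328, 0.2121)
After 4 days: (0.2703, 0.2846, 0.2328, 0.2123)
P(in Low after 4 days) = 0.2328

0.2328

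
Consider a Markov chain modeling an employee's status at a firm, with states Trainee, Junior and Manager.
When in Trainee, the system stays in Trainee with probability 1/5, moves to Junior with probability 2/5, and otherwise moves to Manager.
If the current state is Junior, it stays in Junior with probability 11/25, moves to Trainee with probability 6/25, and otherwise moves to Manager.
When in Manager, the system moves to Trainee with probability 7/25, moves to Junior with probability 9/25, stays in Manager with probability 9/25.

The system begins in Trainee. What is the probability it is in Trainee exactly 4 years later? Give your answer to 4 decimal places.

0.2444

Propagate the distribution vector 4 years from Trainee.
After 0 years: (1.0000, 0.0000, 0.0000)
After 1 year: (0.2000, 0.4000, 0.4000)
After 2 years: (0.2480, 0.4000, 0.3520)
After 3 years: (0.2442, 0.4019, 0.3539)
After 4 years: (0.2444, 0.4019, 0.3537)
P(in Trainee after 4 years) = 0.2444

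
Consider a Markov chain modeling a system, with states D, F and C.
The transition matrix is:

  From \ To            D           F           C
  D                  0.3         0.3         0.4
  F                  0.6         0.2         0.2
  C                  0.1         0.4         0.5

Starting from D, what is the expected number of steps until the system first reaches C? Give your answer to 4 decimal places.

2.8947

Let t(s) be the expected number of steps to first reach C from state s, with t(C) = 0. Conditioning on the first step:
t(D) = 1 + 0.3·t(D) + 0.3·t(F)
t(F) = 1 + 0.6·t(D) + 0.2·t(F)
Solving: t(D) = 2.8947, t(F) = 3.4211.
Expected steps from D to C: 2.8947.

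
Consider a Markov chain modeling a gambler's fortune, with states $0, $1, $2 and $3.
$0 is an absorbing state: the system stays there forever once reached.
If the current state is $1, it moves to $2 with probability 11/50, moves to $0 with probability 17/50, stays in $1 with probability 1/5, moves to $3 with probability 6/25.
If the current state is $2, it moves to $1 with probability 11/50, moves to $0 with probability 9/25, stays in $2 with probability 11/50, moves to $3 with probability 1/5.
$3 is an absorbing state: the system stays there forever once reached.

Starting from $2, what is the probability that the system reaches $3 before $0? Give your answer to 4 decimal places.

Let h(s) be the probability of absorption at $3 starting from transient state s. Then h($3) = 1 and h($0) = 0. By first-step analysis:
h($1) = 0.34·0 + 0.2·h($1) + 0.22·h($2) + 0.24·1
h($2) = 0.36·0 + 0.22·h($1) + 0.22·h($2) + 0.2·1
Solving: h($1) = 0.4017, h($2) = 0.3697.
Starting from $2, the probability is 0.3697.

0.3697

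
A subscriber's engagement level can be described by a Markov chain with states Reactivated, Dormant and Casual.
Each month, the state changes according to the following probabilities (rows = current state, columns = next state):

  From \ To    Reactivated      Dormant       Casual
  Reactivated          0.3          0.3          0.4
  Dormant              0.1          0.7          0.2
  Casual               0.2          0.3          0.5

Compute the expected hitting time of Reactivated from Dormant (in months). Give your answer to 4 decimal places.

Let t(s) be the expected number of months to first reach Reactivated from state s, with t(Reactivated) = 0. Conditioning on the first month:
t(Dormant) = 1 + 0.7·t(Dormant) + 0.2·t(Casual)
t(Casual) = 1 + 0.3·t(Dormant) + 0.5·t(Casual)
Solving: t(Dormant) = 7.7778, t(Casual) = 6.6667.
Expected months from Dormant to Reactivated: 7.7778.

7.7778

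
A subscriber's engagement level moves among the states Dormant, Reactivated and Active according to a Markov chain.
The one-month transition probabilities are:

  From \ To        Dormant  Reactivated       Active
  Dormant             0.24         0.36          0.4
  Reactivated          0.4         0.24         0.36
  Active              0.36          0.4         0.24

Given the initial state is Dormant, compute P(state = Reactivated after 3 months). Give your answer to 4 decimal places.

0.3329

Propagate the distribution vector 3 months from Dormant.
After 0 months: (1.0000, 0.0000, 0.0000)
After 1 month: (0.2400, 0.3600, 0.4000)
After 2 months: (0.3456, 0.3328, 0.3216)
After 3 months: (0.3318, 0.3329, 0.3352)
P(in Reactivated after 3 months) = 0.3329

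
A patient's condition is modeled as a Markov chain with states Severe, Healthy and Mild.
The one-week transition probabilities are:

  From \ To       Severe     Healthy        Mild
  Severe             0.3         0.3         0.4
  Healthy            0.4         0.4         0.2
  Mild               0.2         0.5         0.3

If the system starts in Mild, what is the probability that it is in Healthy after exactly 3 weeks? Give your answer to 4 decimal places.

0.3950

Propagate the distribution vector 3 weeks from Mild.
After 0 weeks: (0.0000, 0.0000, 1.0000)
After 1 week: (0.2000, 0.5000, 0.3000)
After 2 weeks: (0.3200, 0.4100, 0.2700)
After 3 weeks: (0.3140, 0.3950, 0.2910)
P(in Healthy after 3 weeks) = 0.3950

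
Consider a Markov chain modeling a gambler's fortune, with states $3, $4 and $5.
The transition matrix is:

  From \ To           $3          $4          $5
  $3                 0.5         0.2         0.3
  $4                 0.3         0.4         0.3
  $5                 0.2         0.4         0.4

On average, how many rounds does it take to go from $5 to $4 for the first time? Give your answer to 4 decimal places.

Let t(s) be the expected number of rounds to first reach $4 from state s, with t($4) = 0. Conditioning on the first round:
t($3) = 1 + 0.5·t($3) + 0.3·t($5)
t($5) = 1 + 0.2·t($3) + 0.4·t($5)
Solving: t($3) = 3.7500, t($5) = 2.9167.
Expected rounds from $5 to $4: 2.9167.

2.9167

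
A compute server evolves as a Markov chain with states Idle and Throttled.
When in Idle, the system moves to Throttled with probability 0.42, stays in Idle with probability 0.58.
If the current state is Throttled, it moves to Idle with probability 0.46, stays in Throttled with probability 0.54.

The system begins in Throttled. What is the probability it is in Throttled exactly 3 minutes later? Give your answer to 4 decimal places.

Propagate the distribution vector 3 minutes from Throttled.
After 0 minutes: (0.0000, 1.0000)
After 1 minute: (0.4600, 0.5400)
After 2 minutes: (0.5152, 0.4848)
After 3 minutes: (0.5218, 0.4782)
P(in Throttled after 3 minutes) = 0.4782

0.4782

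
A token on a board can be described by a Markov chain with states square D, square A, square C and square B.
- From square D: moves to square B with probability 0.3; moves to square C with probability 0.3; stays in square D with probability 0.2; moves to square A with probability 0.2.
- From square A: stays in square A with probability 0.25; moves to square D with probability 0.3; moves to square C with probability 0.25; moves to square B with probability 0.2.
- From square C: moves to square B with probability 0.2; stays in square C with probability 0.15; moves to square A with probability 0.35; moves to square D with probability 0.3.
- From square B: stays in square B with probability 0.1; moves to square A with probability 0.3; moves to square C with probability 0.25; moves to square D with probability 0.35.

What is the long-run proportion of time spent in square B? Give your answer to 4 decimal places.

0.2075

Let the stationary distribution be π with π = πP and π_1 + π_2 + π_3 + π_4 = 1.
π_1 = 0.2·π_1 + 0.3·π_2 + 0.3·π_3 + 0.35·π_4
π_2 = 0.2·π_1 + 0.25·π_2 + 0.35·π_3 + 0.3·π_4
π_3 = 0.3·π_1 + 0.25·π_2 + 0.15·π_3 + 0.25·π_4
Solving with the normalization constraint gives π = (0.2822, 0.2703, 0.2401, 0.2075).
So the stationary probability of square B is 0.2075.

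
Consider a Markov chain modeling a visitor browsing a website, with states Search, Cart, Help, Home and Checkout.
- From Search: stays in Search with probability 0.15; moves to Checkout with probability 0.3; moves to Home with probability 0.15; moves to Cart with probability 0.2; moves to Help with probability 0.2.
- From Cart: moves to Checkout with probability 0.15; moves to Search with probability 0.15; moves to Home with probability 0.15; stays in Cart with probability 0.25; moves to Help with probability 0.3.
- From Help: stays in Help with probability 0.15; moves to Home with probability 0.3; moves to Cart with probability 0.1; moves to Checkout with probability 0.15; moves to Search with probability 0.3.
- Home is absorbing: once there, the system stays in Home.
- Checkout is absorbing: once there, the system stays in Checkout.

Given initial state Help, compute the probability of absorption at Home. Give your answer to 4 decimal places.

0.5649

Let h(s) be the probability of absorption at Home starting from transient state s. Then h(Home) = 1 and h(Checkout) = 0. By first-step analysis:
h(Search) = 0.15·h(Search) + 0.2·h(Cart) + 0.2·h(Help) + 0.15·1 + 0.3·0
h(Cart) = 0.15·h(Search) + 0.25·h(Cart) + 0.3·h(Help) + 0.15·1 + 0.15·0
h(Help) = 0.3·h(Search) + 0.1·h(Cart) + 0.15·h(Help) + 0.3·1 + 0.15·0
Solving: h(Search) = 0.4298, h(Cart) = 0.5119, h(Help) = 0.5649.
Starting from Help, the probability is 0.5649.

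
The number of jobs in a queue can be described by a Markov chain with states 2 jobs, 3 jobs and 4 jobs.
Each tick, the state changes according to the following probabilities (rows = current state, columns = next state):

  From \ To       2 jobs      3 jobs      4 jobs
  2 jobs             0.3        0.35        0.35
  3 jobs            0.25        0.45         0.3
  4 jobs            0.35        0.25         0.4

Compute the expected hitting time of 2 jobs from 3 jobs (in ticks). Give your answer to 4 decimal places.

3.5294

Let t(s) be the expected number of ticks to first reach 2 jobs from state s, with t(2 jobs) = 0. Conditioning on the first tick:
t(3 jobs) = 1 + 0.45·t(3 jobs) + 0.3·t(4 jobs)
t(4 jobs) = 1 + 0.25·t(3 jobs) + 0.4·t(4 jobs)
Solving: t(3 jobs) = 3.5294, t(4 jobs) = 3.1373.
Expected ticks from 3 jobs to 2 jobs: 3.5294.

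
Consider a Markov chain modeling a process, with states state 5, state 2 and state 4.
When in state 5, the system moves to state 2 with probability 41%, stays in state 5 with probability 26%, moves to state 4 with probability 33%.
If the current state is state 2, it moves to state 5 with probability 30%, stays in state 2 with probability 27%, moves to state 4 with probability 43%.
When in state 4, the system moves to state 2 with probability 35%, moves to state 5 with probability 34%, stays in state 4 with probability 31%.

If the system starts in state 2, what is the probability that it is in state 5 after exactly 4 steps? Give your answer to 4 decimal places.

0.3022

Propagate the distribution vector 4 steps from state 2.
After 0 steps: (0.0000, 1.0000, 0.0000)
After 1 step: (0.3000, 0.2700, 0.4300)
After 2 steps: (0.3052, 0.3464, 0.3484)
After 3 steps: (0.3017, 0.3406, 0.3577)
After 4 steps: (0.3022, 0.3409, 0.3569)
P(in state 5 after 4 steps) = 0.3022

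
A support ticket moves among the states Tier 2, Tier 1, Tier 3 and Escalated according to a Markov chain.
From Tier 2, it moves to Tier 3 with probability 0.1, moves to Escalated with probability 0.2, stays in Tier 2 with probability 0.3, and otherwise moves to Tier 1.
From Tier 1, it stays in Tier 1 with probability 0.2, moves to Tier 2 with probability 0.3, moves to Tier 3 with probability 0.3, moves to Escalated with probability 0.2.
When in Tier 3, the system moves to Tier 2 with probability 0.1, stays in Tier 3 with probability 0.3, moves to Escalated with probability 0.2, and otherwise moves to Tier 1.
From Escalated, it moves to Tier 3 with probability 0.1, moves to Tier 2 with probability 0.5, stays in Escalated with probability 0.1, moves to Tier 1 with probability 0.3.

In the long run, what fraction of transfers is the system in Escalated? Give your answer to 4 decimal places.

0.1818

Let the stationary distribution be π with π = πP and π_1 + π_2 + π_3 + π_4 = 1.
π_1 = 0.3·π_1 + 0.3·π_2 + 0.1·π_3 + 0.5·π_4
π_2 = 0.4·π_1 + 0.2·π_2 + 0.4·π_3 + 0.3·π_4
π_3 = 0.1·π_1 + 0.3·π_2 + 0.3·π_3 + 0.1·π_4
Solving with the normalization constraint gives π = (0.2955, 0.3182, 0.2045, 0.1818).
So the stationary probability of Escalated is 0.1818.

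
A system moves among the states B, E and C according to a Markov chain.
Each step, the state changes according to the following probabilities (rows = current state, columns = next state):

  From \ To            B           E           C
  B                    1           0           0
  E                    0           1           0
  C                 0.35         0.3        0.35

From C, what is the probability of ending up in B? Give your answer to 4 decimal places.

Let h(s) be the probability of absorption at B starting from transient state s. Then h(B) = 1 and h(E) = 0. By first-step analysis:
h(C) = 0.35·1 + 0.3·0 + 0.35·h(C)
Solving: h(C) = 0.5385.
Starting from C, the probability is 0.5385.

0.5385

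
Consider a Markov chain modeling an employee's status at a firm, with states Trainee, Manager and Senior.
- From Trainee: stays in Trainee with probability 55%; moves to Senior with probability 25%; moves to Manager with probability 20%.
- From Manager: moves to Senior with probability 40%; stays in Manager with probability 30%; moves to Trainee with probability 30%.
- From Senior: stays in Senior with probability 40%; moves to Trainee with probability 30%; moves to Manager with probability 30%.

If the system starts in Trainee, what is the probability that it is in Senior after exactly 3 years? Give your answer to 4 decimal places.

0.3344

Propagate the distribution vector 3 years from Trainee.
After 0 years: (1.0000, 0.0000, 0.0000)
After 1 year: (0.5500, 0.2000, 0.2500)
After 2 years: (0.4375, 0.2450, 0.3175)
After 3 years: (0.4094, 0.2563, 0.3344)
P(in Senior after 3 years) = 0.3344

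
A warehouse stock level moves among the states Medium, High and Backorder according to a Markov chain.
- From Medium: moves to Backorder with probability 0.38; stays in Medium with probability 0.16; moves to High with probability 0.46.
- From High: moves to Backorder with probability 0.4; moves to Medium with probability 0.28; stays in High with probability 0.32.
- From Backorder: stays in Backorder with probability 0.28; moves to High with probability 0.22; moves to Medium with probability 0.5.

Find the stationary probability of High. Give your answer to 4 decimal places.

0.3295

Let the stationary distribution be π with π = πP and π_1 + π_2 + π_3 = 1.
π_1 = 0.16·π_1 + 0.28·π_2 + 0.5·π_3
π_2 = 0.46·π_1 + 0.32·π_2 + 0.22·π_3
Solving with the normalization constraint gives π = (0.3190, 0.3295, 0.3514).
So the stationary probability of High is 0.3295.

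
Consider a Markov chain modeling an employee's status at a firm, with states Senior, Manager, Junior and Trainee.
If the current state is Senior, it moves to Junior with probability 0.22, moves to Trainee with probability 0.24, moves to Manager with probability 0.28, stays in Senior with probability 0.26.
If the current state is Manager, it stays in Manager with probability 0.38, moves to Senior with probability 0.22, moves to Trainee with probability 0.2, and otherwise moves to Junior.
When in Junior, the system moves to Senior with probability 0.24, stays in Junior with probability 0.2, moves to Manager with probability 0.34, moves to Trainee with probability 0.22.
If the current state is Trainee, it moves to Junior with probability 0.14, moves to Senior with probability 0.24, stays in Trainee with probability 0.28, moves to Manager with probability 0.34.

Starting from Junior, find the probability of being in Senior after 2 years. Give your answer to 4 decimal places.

Propagate the distribution vector 2 years from Junior.
After 0 years: (0.0000, 0.0000, 1.0000, 0.0000)
After 1 year: (0.2400, 0.3400, 0.2000, 0.2200)
After 2 years: (0.2380, 0.3392, 0.1916, 0.2312)
P(in Senior after 2 years) = 0.2380

0.2380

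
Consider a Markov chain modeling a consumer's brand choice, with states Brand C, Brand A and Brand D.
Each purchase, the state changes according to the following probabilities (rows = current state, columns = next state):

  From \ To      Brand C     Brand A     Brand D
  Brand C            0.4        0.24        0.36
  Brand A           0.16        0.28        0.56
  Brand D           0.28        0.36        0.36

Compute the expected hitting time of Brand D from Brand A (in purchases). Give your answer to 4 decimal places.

1.9309

Let t(s) be the expected number of purchases to first reach Brand D from state s, with t(Brand D) = 0. Conditioning on the first purchase:
t(Brand C) = 1 + 0.4·t(Brand C) + 0.24·t(Brand A)
t(Brand A) = 1 + 0.16·t(Brand C) + 0.28·t(Brand A)
Solving: t(Brand C) = 2.4390, t(Brand A) = 1.9309.
Expected purchases from Brand A to Brand D: 1.9309.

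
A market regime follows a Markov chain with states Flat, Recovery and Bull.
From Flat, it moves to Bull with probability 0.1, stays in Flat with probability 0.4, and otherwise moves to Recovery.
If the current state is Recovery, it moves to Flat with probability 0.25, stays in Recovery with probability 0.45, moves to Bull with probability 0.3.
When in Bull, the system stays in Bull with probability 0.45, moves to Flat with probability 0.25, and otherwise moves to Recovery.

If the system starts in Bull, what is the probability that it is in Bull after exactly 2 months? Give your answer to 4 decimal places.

Sum over the intermediate state after 1 month:
P = P(Bull→Flat)·P(Flat→Bull) + P(Bull→Recovery)·P(Recovery→Bull) + P(Bull→Bull)·P(Bull→Bull)
  = 0.25×0.1 + 0.3×0.3 + 0.45×0.45
  = 0.0250 + 0.0900 + 0.2025 = 0.3175

0.3175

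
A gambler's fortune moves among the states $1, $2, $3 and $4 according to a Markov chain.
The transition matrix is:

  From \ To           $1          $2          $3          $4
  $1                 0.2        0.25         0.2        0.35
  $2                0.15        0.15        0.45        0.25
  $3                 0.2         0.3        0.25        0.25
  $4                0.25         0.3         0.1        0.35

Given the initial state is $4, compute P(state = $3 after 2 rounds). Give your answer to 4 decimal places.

Propagate the distribution vector 2 rounds from $4.
After 0 rounds: (0.0000, 0.0000, 0.0000, 1.0000)
After 1 round: (0.2500, 0.3000, 0.1000, 0.3500)
After 2 rounds: (0.2025, 0.2425, 0.2450, 0.3100)
P(in $3 after 2 rounds) = 0.2450

0.2450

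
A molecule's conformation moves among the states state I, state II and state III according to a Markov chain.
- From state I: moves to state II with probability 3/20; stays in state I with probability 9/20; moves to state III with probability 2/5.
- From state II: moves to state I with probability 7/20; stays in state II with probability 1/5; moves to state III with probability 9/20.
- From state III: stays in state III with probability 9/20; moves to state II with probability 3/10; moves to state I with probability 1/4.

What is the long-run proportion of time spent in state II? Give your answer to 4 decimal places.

0.2263

Let the stationary distribution be π with π = πP and π_1 + π_2 + π_3 = 1.
π_1 = 0.45·π_1 + 0.35·π_2 + 0.25·π_3
π_2 = 0.15·π_1 + 0.2·π_2 + 0.3·π_3
Solving with the normalization constraint gives π = (0.3408, 0.2263, 0.4330).
So the stationary probability of state II is 0.2263.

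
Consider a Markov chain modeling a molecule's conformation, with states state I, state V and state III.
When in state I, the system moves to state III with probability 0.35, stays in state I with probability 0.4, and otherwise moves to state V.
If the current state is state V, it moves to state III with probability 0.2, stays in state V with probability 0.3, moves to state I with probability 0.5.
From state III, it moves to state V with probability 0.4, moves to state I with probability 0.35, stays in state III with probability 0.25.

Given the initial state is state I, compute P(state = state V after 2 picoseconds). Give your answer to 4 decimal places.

0.3150

Sum over the intermediate state after 1 picosecond:
P = P(state I→state I)·P(state I→state V) + P(state I→state V)·P(state V→state V) + P(state I→state III)·P(state III→state V)
  = 0.4×0.25 + 0.25×0.3 + 0.35×0.4
  = 0.1000 + 0.0750 + 0.1400 = 0.3150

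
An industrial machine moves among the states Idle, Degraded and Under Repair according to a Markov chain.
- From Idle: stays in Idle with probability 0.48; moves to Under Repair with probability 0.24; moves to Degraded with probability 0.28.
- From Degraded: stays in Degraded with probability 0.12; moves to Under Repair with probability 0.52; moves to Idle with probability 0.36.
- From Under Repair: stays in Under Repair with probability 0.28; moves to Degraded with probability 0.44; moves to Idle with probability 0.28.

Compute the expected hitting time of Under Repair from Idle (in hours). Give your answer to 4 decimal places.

3.2511

Let t(s) be the expected number of hours to first reach Under Repair from state s, with t(Under Repair) = 0. Conditioning on the first hour:
t(Idle) = 1 + 0.48·t(Idle) + 0.28·t(Degraded)
t(Degraded) = 1 + 0.36·t(Idle) + 0.12·t(Degraded)
Solving: t(Idle) = 3.2511, t(Degraded) = 2.4664.
Expected hours from Idle to Under Repair: 3.2511.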